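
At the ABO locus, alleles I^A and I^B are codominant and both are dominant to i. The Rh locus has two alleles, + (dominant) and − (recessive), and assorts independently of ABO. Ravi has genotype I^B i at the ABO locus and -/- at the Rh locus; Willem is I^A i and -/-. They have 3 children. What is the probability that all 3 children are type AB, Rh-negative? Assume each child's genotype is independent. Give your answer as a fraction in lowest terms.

ABO cross I^B i × I^A i → 1/4 O, 1/4 A, 1/4 B, 1/4 AB.
Rh cross -/- × -/- → 1 Rh-; so P(type AB, Rh-negative) = 1/4 × 1 = 1/4 per child.
All 3 independent: (1/4)^3 = 1/64.

1/64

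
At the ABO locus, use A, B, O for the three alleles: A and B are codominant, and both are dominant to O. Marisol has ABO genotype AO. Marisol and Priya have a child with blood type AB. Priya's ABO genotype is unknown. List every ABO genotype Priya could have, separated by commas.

For each candidate genotype of Priya, check whether crossing it with AO can produce every observed child phenotype.
  AA → possible child types {A} ✗
  AB → possible child types {A, B, AB} ✓
  AO → possible child types {O, A} ✗
  BB → possible child types {B, AB} ✓
  BO → possible child types {O, A, B, AB} ✓
  OO → possible child types {O, A} ✗

AB, BB, BO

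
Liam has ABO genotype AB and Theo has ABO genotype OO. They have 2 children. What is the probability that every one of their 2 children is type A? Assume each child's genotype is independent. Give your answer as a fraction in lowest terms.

ABO cross AB × OO → 1/2 A, 1/2 B.
So P(type A) = 1/2 per child.
All 2 independent: (1/2)^2 = 1/4.

1/4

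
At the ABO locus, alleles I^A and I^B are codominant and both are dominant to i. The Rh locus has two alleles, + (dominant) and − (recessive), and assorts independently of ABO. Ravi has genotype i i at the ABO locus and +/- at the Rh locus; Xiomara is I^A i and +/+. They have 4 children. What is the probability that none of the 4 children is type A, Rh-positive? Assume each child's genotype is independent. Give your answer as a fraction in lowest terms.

ABO cross i i × I^A i → 1/2 O, 1/2 A.
Rh cross +/- × +/+ → 1 Rh+; so P(type A, Rh-positive) = 1/2 × 1 = 1/2 per child.
P(not type A, Rh-positive) = 1/2 for one child; (1/2)^4 = 1/16.

1/16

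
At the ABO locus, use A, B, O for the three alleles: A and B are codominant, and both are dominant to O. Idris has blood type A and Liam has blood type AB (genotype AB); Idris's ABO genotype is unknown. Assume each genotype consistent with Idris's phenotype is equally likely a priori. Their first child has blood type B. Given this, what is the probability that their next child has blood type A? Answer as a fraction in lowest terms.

1/2

Possible genotypes: Idris ∈ {AA, AO}; Liam ∈ {AB}.
Weight each parental genotype pair by prior × P(type-B child):
  AO × AB: posterior weight 1; P(next child type A) = 1/2.
Weighted sum = 1/2.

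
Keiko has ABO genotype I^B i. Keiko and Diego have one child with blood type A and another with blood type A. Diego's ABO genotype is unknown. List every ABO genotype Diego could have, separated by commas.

For each candidate genotype of Diego, check whether crossing it with I^B i can produce every observed child phenotype.
  I^A I^A → possible child types {A, AB} ✓
  I^A I^B → possible child types {A, B, AB} ✓
  I^A i → possible child types {O, A, B, AB} ✓
  I^B I^B → possible child types {B} ✗
  I^B i → possible child types {O, B} ✗
  i i → possible child types {O, B} ✗

I^A I^A, I^A I^B, I^A i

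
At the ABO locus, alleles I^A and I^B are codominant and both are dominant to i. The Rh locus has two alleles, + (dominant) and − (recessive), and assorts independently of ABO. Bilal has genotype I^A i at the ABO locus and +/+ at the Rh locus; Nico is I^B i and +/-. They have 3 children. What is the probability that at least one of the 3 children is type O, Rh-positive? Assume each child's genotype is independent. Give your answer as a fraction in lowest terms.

ABO cross I^A i × I^B i → 1/4 O, 1/4 A, 1/4 B, 1/4 AB.
Rh cross +/+ × +/- → 1 Rh+; so P(type O, Rh-positive) = 1/4 × 1 = 1/4 per child.
P(none) = (3/4)^3 = 27/64; P(at least one) = 1 − 27/64 = 37/64.

37/64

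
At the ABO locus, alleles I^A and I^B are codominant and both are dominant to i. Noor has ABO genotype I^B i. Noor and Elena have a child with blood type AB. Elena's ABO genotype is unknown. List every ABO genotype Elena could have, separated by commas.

For each candidate genotype of Elena, check whether crossing it with I^B i can produce every observed child phenotype.
  I^A I^A → possible child types {A, AB} ✓
  I^A I^B → possible child types {A, B, AB} ✓
  I^A i → possible child types {O, A, B, AB} ✓
  I^B I^B → possible child types {B} ✗
  I^B i → possible child types {O, B} ✗
  i i → possible child types {O, B} ✗

I^A I^A, I^A I^B, I^A i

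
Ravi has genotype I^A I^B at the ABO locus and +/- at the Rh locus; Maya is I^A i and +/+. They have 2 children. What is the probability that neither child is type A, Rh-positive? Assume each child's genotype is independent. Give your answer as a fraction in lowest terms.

1/4

ABO cross I^A I^B × I^A i → 1/2 A, 1/4 B, 1/4 AB.
Rh cross +/- × +/+ → 1 Rh+; so P(type A, Rh-positive) = 1/2 × 1 = 1/2 per child.
P(not type A, Rh-positive) = 1/2 for one child; (1/2)^2 = 1/4.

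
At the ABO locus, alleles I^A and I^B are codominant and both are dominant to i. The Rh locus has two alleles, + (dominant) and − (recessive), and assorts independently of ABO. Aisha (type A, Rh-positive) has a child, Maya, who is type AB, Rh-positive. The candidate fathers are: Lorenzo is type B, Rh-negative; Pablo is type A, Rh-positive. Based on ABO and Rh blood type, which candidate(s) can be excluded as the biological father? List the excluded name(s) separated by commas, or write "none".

A candidate is excluded only if no genotype consistent with his phenotype could produce a type AB, Rh-positive child with a type A, Rh-positive mother.
Pablo (type A, Rh+): no genotype consistent with that phenotype can produce a type-AB Rh+ child with a type-A mother.

Pablo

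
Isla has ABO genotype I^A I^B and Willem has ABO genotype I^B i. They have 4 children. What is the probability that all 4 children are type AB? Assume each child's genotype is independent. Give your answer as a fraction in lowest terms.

ABO cross I^A I^B × I^B i → 1/4 A, 1/2 B, 1/4 AB.
So P(type AB) = 1/4 per child.
All 4 independent: (1/4)^4 = 1/256.

1/256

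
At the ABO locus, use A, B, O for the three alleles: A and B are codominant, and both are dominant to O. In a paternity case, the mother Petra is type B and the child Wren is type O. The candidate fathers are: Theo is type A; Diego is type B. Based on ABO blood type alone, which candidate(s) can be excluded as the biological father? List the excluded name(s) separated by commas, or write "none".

none

A candidate is excluded only if no genotype consistent with his phenotype could produce a type O child with a type B mother.
Every candidate has at least one consistent genotype combination, so none can be excluded.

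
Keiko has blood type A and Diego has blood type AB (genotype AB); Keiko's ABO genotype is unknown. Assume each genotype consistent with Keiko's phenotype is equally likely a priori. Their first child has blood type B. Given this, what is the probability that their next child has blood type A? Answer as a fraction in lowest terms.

Possible genotypes: Keiko ∈ {AA, AO}; Diego ∈ {AB}.
Weight each parental genotype pair by prior × P(type-B child):
  AO × AB: posterior weight 1; P(next child type A) = 1/2.
Weighted sum = 1/2.

1/2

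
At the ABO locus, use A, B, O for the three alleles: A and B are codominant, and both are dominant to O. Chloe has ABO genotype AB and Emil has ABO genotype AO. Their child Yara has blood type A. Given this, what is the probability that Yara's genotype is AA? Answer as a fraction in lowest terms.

Cross AB × AO → 1/4 AA, 1/4 AB, 1/4 AO, 1/4 BO.
Type-A genotypes among offspring: AA (1/4), AO (1/4); total 1/2.
P(AA | type A) = (1/4) / (1/2) = 1/2.

1/2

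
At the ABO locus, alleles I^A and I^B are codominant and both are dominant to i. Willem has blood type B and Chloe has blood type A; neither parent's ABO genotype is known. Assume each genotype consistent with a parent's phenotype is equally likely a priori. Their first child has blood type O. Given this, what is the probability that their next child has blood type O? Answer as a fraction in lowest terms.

1/4

Possible genotypes: Willem ∈ {I^B I^B, I^B i}; Chloe ∈ {I^A I^A, I^A i}.
Weight each parental genotype pair by prior × P(type-O child):
  I^B i × I^A i: posterior weight 1; P(next child type O) = 1/4.
Weighted sum = 1/4.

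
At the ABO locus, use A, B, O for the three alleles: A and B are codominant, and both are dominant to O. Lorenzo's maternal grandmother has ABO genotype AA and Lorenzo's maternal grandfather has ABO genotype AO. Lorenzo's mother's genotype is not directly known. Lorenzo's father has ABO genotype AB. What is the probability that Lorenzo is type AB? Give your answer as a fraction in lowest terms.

Lorenzo's mother's ABO genotype from AA × AO: 1/2 AA, 1/2 AO.
Crossing each possibility with the father AB and summing P(type AB): 1/2·1/2 + 1/2·1/4 = 3/8.

3/8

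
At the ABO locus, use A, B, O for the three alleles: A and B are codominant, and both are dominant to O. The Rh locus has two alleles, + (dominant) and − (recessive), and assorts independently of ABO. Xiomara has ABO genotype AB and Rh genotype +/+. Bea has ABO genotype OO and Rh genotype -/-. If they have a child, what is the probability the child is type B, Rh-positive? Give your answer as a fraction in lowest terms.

1/2

ABO cross AB × OO → offspring phenotypes: 1/2 A, 1/2 B.
Rh cross +/+ × -/- → 1 Rh+.
Independent loci: P(type B, Rh-positive) = 1/2 × 1 = 1/2.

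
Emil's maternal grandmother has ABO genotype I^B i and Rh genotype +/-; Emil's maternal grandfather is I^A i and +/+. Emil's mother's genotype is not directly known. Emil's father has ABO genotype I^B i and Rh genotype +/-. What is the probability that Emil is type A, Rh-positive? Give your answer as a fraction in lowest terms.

Emil's mother's ABO genotype from I^B i × I^A i: 1/4 I^A I^B, 1/4 I^A i, 1/4 I^B i, 1/4 i i.
Crossing each possibility with the father I^B i and summing P(type A): 1/4·1/4 + 1/4·1/4 + 1/4·0 + 1/4·0 = 1/8.
Similarly for Rh via the mother's Rh distribution: P(Rh+) = 7/8.
Independent loci: 1/8 × 7/8 = 7/64.

7/64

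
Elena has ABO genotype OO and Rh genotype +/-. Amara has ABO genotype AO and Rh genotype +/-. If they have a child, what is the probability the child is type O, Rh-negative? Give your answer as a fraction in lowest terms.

ABO cross OO × AO → offspring phenotypes: 1/2 O, 1/2 A.
Rh cross +/- × +/- → 3/4 Rh+, 1/4 Rh-.
Independent loci: P(type O, Rh-negative) = 1/2 × 1/4 = 1/8.

1/8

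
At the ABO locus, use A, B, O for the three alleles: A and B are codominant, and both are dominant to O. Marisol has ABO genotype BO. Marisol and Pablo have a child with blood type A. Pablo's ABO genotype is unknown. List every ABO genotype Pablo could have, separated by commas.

AA, AB, AO

For each candidate genotype of Pablo, check whether crossing it with BO can produce every observed child phenotype.
  AA → possible child types {A, AB} ✓
  AB → possible child types {A, B, AB} ✓
  AO → possible child types {O, A, B, AB} ✓
  BB → possible child types {B} ✗
  BO → possible child types {O, B} ✗
  OO → possible child types {O, B} ✗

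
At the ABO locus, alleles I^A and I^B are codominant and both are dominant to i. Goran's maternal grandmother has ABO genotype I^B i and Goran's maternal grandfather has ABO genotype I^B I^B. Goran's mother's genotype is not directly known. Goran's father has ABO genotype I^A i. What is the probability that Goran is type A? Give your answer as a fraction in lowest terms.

Goran's mother's ABO genotype from I^B i × I^B I^B: 1/2 I^B I^B, 1/2 I^B i.
Crossing each possibility with the father I^A i and summing P(type A): 1/2·0 + 1/2·1/4 = 1/8.

1/8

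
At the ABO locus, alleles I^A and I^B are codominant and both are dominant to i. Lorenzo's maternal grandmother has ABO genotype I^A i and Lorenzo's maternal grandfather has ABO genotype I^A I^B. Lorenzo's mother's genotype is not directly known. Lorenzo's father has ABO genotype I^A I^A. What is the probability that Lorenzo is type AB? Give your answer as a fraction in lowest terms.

1/4

Lorenzo's mother's ABO genotype from I^A i × I^A I^B: 1/4 I^A I^A, 1/4 I^A I^B, 1/4 I^A i, 1/4 I^B i.
Crossing each possibility with the father I^A I^A and summing P(type AB): 1/4·0 + 1/4·1/2 + 1/4·0 + 1/4·1/2 = 1/4.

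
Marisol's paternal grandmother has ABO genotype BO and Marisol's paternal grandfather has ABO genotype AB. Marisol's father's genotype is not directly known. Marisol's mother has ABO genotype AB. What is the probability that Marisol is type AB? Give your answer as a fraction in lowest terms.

3/8

Marisol's father's ABO genotype from BO × AB: 1/4 AB, 1/4 AO, 1/4 BB, 1/4 BO.
Crossing each possibility with the mother AB and summing P(type AB): 1/4·1/2 + 1/4·1/4 + 1/4·1/2 + 1/4·1/4 = 3/8.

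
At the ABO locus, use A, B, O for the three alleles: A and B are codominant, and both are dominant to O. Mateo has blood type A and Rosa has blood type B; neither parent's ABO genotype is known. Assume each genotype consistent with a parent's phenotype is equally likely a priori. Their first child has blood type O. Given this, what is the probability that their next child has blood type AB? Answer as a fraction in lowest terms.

1/4

Possible genotypes: Mateo ∈ {AA, AO}; Rosa ∈ {BB, BO}.
Weight each parental genotype pair by prior × P(type-O child):
  AO × BO: posterior weight 1; P(next child type AB) = 1/4.
Weighted sum = 1/4.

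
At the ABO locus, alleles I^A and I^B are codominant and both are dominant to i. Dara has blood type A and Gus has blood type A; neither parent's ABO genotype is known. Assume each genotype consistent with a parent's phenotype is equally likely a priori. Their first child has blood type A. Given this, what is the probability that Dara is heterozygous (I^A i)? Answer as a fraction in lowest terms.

Possible genotypes: Dara ∈ {I^A I^A, I^A i}; Gus ∈ {I^A I^A, I^A i}.
Weight each parental genotype pair by prior × P(type-A child):
  I^A I^A × I^A I^A: posterior weight 4/15.
  I^A I^A × I^A i: posterior weight 4/15.
  I^A i × I^A I^A: posterior weight 4/15.
  I^A i × I^A i: posterior weight 1/5.
Sum the posterior weight over pairs where Dara is I^A i: 7/15.

7/15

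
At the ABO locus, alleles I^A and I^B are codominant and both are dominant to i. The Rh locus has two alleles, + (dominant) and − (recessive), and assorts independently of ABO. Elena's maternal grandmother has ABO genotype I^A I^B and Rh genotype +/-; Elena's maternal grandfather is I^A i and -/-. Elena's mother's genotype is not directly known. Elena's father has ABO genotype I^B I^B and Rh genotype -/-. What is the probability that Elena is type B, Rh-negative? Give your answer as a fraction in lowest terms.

3/8

Elena's mother's ABO genotype from I^A I^B × I^A i: 1/4 I^A I^A, 1/4 I^A I^B, 1/4 I^A i, 1/4 I^B i.
Crossing each possibility with the father I^B I^B and summing P(type B): 1/4·0 + 1/4·1/2 + 1/4·1/2 + 1/4·1 = 1/2.
Similarly for Rh via the mother's Rh distribution: P(Rh-) = 3/4.
Independent loci: 1/2 × 3/4 = 3/8.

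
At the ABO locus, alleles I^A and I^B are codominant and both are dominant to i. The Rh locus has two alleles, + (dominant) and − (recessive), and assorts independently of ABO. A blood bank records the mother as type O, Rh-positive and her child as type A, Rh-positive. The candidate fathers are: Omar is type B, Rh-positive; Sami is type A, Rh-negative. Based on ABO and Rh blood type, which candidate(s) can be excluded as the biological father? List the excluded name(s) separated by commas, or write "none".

Omar

A candidate is excluded only if no genotype consistent with his phenotype could produce a type A, Rh-positive child with a type O, Rh-positive mother.
Omar (type B, Rh+): no genotype consistent with that phenotype can produce a type-A Rh+ child with a type-O mother.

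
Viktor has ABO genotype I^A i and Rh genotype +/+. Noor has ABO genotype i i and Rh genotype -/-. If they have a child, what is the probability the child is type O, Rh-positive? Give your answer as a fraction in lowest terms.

1/2

ABO cross I^A i × i i → offspring phenotypes: 1/2 O, 1/2 A.
Rh cross +/+ × -/- → 1 Rh+.
Independent loci: P(type O, Rh-positive) = 1/2 × 1 = 1/2.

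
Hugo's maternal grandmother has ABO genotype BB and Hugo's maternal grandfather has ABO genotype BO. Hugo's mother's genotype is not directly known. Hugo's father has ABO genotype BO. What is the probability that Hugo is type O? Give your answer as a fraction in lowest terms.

1/8

Hugo's mother's ABO genotype from BB × BO: 1/2 BB, 1/2 BO.
Crossing each possibility with the father BO and summing P(type O): 1/2·0 + 1/2·1/4 = 1/8.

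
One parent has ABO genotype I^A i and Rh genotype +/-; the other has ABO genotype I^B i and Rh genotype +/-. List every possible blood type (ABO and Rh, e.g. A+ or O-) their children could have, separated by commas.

O+, O-, A+, A-, B+, B-, AB+, AB-

Gametes from I^A i × I^B i give offspring ABO genotypes I^A I^B, I^A i, I^B i, i i, i.e. phenotypes O, A, B, AB.
Rh cross +/- × +/- → phenotypes Rh+, Rh-.
Combining independently: O+, O-, A+, A-, B+, B-, AB+, AB-.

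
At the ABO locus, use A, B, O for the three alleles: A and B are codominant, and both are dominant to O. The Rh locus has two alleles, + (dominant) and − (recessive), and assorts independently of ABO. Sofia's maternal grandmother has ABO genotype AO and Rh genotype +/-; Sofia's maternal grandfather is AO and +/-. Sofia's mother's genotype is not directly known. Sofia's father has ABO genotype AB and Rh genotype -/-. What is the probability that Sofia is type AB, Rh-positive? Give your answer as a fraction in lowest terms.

Sofia's mother's ABO genotype from AO × AO: 1/4 AA, 1/2 AO, 1/4 OO.
Crossing each possibility with the father AB and summing P(type AB): 1/4·1/2 + 1/2·1/4 + 1/4·0 = 1/4.
Similarly for Rh via the mother's Rh distribution: P(Rh+) = 1/2.
Independent loci: 1/4 × 1/2 = 1/8.

1/8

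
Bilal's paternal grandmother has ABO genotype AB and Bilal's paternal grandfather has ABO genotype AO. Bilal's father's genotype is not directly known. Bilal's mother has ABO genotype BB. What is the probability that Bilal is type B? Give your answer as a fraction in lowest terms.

1/2

Bilal's father's ABO genotype from AB × AO: 1/4 AA, 1/4 AB, 1/4 AO, 1/4 BO.
Crossing each possibility with the mother BB and summing P(type B): 1/4·0 + 1/4·1/2 + 1/4·1/2 + 1/4·1 = 1/2.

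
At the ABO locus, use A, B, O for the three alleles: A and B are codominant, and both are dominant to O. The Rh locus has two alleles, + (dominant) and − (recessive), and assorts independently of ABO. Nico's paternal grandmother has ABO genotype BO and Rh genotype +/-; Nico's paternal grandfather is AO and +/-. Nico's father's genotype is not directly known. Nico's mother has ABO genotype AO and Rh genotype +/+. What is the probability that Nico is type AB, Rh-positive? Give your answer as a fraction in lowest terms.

Nico's father's ABO genotype from BO × AO: 1/4 AB, 1/4 AO, 1/4 BO, 1/4 OO.
Crossing each possibility with the mother AO and summing P(type AB): 1/4·1/4 + 1/4·0 + 1/4·1/4 + 1/4·0 = 1/8.
Similarly for Rh via the father's Rh distribution: P(Rh+) = 1.
Independent loci: 1/8 × 1 = 1/8.

1/8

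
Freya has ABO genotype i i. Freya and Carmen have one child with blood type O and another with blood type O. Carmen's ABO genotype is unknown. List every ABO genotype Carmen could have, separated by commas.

For each candidate genotype of Carmen, check whether crossing it with i i can produce every observed child phenotype.
  I^A I^A → possible child types {A} ✗
  I^A I^B → possible child types {A, B} ✗
  I^A i → possible child types {O, A} ✓
  I^B I^B → possible child types {B} ✗
  I^B i → possible child types {O, B} ✓
  i i → possible child types {O} ✓

I^A i, I^B i, i i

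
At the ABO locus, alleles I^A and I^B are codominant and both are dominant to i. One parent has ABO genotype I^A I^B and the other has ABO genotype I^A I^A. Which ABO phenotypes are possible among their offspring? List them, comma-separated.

Gametes from I^A I^B × I^A I^A give offspring ABO genotypes I^A I^A, I^A I^B, i.e. phenotypes A, AB.

A, AB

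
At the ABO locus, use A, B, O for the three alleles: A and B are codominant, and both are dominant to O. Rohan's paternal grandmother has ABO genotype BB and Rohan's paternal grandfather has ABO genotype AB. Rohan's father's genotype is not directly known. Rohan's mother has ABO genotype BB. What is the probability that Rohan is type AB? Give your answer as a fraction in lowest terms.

1/4

Rohan's father's ABO genotype from BB × AB: 1/2 AB, 1/2 BB.
Crossing each possibility with the mother BB and summing P(type AB): 1/2·1/2 + 1/2·0 = 1/4.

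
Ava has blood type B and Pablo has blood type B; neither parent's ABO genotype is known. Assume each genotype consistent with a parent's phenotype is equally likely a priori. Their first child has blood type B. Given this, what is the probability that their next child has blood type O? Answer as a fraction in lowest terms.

1/20

Possible genotypes: Ava ∈ {I^B I^B, I^B i}; Pablo ∈ {I^B I^B, I^B i}.
Weight each parental genotype pair by prior × P(type-B child):
  I^B I^B × I^B I^B: posterior weight 4/15; P(next child type O) = 0.
  I^B I^B × I^B i: posterior weight 4/15; P(next child type O) = 0.
  I^B i × I^B I^B: posterior weight 4/15; P(next child type O) = 0.
  I^B i × I^B i: posterior weight 1/5; P(next child type O) = 1/4.
Weighted sum = 1/20.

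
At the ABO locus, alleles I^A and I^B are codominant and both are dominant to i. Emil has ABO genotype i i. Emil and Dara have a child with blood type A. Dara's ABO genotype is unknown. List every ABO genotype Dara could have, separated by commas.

I^A I^A, I^A I^B, I^A i

For each candidate genotype of Dara, check whether crossing it with i i can produce every observed child phenotype.
  I^A I^A → possible child types {A} ✓
  I^A I^B → possible child types {A, B} ✓
  I^A i → possible child types {O, A} ✓
  I^B I^B → possible child types {B} ✗
  I^B i → possible child types {O, B} ✗
  i i → possible child types {O} ✗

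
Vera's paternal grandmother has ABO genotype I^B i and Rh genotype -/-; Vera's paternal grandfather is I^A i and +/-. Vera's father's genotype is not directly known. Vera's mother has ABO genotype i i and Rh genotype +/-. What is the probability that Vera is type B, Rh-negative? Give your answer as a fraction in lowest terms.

Vera's father's ABO genotype from I^B i × I^A i: 1/4 I^A I^B, 1/4 I^A i, 1/4 I^B i, 1/4 i i.
Crossing each possibility with the mother i i and summing P(type B): 1/4·1/2 + 1/4·0 + 1/4·1/2 + 1/4·0 = 1/4.
Similarly for Rh via the father's Rh distribution: P(Rh-) = 3/8.
Independent loci: 1/4 × 3/8 = 3/32.

3/32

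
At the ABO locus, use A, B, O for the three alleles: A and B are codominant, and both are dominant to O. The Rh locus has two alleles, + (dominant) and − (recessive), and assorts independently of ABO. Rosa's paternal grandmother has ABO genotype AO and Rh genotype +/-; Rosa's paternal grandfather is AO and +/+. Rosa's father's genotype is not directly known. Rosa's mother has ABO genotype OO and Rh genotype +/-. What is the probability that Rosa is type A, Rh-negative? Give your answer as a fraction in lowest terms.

Rosa's father's ABO genotype from AO × AO: 1/4 AA, 1/2 AO, 1/4 OO.
Crossing each possibility with the mother OO and summing P(type A): 1/4·1 + 1/2·1/2 + 1/4·0 = 1/2.
Similarly for Rh via the father's Rh distribution: P(Rh-) = 1/8.
Independent loci: 1/2 × 1/8 = 1/16.

1/16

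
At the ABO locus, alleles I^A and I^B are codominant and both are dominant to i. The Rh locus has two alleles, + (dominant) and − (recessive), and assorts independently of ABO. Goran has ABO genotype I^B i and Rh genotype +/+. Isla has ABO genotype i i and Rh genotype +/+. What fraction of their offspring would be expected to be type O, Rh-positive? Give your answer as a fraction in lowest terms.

1/2

ABO cross I^B i × i i → offspring phenotypes: 1/2 O, 1/2 B.
Rh cross +/+ × +/+ → 1 Rh+.
Independent loci: P(type O, Rh-positive) = 1/2 × 1 = 1/2.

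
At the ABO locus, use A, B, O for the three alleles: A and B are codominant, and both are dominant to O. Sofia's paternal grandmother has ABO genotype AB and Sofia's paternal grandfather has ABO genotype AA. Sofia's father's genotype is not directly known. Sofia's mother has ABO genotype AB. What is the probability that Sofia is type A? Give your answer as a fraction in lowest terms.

Sofia's father's ABO genotype from AB × AA: 1/2 AA, 1/2 AB.
Crossing each possibility with the mother AB and summing P(type A): 1/2·1/2 + 1/2·1/4 = 3/8.

3/8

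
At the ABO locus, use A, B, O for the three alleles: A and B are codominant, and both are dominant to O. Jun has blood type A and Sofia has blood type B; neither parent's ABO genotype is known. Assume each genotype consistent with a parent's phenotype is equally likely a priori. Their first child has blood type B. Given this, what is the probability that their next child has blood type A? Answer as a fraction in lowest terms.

Possible genotypes: Jun ∈ {AA, AO}; Sofia ∈ {BB, BO}.
Weight each parental genotype pair by prior × P(type-B child):
  AO × BB: posterior weight 2/3; P(next child type A) = 0.
  AO × BO: posterior weight 1/3; P(next child type A) = 1/4.
Weighted sum = 1/12.

1/12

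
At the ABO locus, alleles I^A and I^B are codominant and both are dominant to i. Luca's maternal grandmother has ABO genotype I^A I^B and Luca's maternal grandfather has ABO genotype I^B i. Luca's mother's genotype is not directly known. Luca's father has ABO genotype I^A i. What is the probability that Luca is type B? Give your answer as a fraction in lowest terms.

Luca's mother's ABO genotype from I^A I^B × I^B i: 1/4 I^A I^B, 1/4 I^A i, 1/4 I^B I^B, 1/4 I^B i.
Crossing each possibility with the father I^A i and summing P(type B): 1/4·1/4 + 1/4·0 + 1/4·1/2 + 1/4·1/4 = 1/4.

1/4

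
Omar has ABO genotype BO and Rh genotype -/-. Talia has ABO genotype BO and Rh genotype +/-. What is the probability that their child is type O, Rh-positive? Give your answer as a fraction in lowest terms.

ABO cross BO × BO → offspring phenotypes: 1/4 O, 3/4 B.
Rh cross -/- × +/- → 1/2 Rh+, 1/2 Rh-.
Independent loci: P(type O, Rh-positive) = 1/4 × 1/2 = 1/8.

1/8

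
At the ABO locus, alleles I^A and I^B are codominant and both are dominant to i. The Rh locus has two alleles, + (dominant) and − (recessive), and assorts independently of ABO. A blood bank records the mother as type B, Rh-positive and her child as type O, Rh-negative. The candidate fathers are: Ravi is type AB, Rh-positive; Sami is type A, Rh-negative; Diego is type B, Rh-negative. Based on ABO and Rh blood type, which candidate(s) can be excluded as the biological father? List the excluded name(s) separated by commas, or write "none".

A candidate is excluded only if no genotype consistent with his phenotype could produce a type O, Rh-negative child with a type B, Rh-positive mother.
Ravi (type AB, Rh+): no genotype consistent with that phenotype can produce a type-O Rh- child with a type-B mother.

Ravi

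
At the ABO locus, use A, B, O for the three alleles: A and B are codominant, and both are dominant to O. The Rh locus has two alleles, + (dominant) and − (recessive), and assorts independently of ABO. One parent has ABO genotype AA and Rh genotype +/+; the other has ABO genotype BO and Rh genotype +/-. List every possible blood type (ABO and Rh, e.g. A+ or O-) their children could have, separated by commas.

Gametes from AA × BO give offspring ABO genotypes AB, AO, i.e. phenotypes A, AB.
Rh cross +/+ × +/- → phenotypes Rh+.
Combining independently: A+, AB+.

A+, AB+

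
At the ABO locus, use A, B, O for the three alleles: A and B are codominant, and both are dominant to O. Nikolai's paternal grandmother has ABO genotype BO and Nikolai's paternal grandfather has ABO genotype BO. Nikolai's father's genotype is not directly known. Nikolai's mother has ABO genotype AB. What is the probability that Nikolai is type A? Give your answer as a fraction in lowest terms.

1/4

Nikolai's father's ABO genotype from BO × BO: 1/4 BB, 1/2 BO, 1/4 OO.
Crossing each possibility with the mother AB and summing P(type A): 1/4·0 + 1/2·1/4 + 1/4·1/2 = 1/4.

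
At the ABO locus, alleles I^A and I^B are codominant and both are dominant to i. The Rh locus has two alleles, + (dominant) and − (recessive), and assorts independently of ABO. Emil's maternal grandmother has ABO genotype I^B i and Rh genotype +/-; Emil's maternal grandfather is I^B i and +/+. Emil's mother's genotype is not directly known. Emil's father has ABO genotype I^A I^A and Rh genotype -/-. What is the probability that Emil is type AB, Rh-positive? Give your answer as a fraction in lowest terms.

Emil's mother's ABO genotype from I^B i × I^B i: 1/4 I^B I^B, 1/2 I^B i, 1/4 i i.
Crossing each possibility with the father I^A I^A and summing P(type AB): 1/4·1 + 1/2·1/2 + 1/4·0 = 1/2.
Similarly for Rh via the mother's Rh distribution: P(Rh+) = 3/4.
Independent loci: 1/2 × 3/4 = 3/8.

3/8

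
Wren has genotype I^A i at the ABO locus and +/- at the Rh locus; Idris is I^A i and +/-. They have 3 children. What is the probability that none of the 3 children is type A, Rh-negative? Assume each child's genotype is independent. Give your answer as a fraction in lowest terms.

2197/4096

ABO cross I^A i × I^A i → 1/4 O, 3/4 A.
Rh cross +/- × +/- → 3/4 Rh+, 1/4 Rh-; so P(type A, Rh-negative) = 3/4 × 1/4 = 3/16 per child.
P(not type A, Rh-negative) = 13/16 for one child; (13/16)^3 = 2197/4096.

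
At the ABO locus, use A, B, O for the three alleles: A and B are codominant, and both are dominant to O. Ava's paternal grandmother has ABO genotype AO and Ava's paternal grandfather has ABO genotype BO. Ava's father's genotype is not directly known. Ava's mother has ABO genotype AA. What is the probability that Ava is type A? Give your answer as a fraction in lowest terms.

3/4

Ava's father's ABO genotype from AO × BO: 1/4 AB, 1/4 AO, 1/4 BO, 1/4 OO.
Crossing each possibility with the mother AA and summing P(type A): 1/4·1/2 + 1/4·1 + 1/4·1/2 + 1/4·1 = 3/4.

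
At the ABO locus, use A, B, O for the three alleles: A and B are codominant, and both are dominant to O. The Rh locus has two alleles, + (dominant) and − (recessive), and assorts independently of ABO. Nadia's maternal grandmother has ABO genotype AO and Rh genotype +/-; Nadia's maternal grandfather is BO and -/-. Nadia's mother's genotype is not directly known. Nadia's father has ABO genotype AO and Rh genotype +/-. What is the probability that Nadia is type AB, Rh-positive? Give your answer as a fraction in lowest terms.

Nadia's mother's ABO genotype from AO × BO: 1/4 AB, 1/4 AO, 1/4 BO, 1/4 OO.
Crossing each possibility with the father AO and summing P(type AB): 1/4·1/4 + 1/4·0 + 1/4·1/4 + 1/4·0 = 1/8.
Similarly for Rh via the mother's Rh distribution: P(Rh+) = 5/8.
Independent loci: 1/8 × 5/8 = 5/64.

5/64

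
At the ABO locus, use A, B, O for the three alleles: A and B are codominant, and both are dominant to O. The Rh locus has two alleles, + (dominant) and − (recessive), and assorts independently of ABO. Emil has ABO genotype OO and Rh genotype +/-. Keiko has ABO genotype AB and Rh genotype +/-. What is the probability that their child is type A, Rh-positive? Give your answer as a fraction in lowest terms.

3/8

ABO cross OO × AB → offspring phenotypes: 1/2 A, 1/2 B.
Rh cross +/- × +/- → 3/4 Rh+, 1/4 Rh-.
Independent loci: P(type A, Rh-positive) = 1/2 × 3/4 = 3/8.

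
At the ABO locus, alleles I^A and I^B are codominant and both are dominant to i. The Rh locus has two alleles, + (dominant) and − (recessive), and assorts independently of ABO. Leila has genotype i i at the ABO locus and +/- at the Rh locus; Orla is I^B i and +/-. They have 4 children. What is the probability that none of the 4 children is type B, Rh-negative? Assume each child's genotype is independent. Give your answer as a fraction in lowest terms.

ABO cross i i × I^B i → 1/2 O, 1/2 B.
Rh cross +/- × +/- → 3/4 Rh+, 1/4 Rh-; so P(type B, Rh-negative) = 1/2 × 1/4 = 1/8 per child.
P(not type B, Rh-negative) = 7/8 for one child; (7/8)^4 = 2401/4096.

2401/4096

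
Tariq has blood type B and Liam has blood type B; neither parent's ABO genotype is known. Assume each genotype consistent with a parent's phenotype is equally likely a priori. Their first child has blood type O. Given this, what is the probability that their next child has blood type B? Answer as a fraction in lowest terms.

3/4

Possible genotypes: Tariq ∈ {I^B I^B, I^B i}; Liam ∈ {I^B I^B, I^B i}.
Weight each parental genotype pair by prior × P(type-O child):
  I^B i × I^B i: posterior weight 1; P(next child type B) = 3/4.
Weighted sum = 3/4.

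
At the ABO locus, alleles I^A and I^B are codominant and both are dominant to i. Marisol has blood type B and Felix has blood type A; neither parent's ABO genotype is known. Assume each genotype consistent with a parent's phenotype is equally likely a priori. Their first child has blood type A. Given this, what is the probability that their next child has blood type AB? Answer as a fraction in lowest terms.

5/12

Possible genotypes: Marisol ∈ {I^B I^B, I^B i}; Felix ∈ {I^A I^A, I^A i}.
Weight each parental genotype pair by prior × P(type-A child):
  I^B i × I^A I^A: posterior weight 2/3; P(next child type AB) = 1/2.
  I^B i × I^A i: posterior weight 1/3; P(next child type AB) = 1/4.
Weighted sum = 5/12.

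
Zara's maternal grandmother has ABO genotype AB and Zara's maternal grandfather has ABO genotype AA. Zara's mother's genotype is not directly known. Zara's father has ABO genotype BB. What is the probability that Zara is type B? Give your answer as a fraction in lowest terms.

Zara's mother's ABO genotype from AB × AA: 1/2 AA, 1/2 AB.
Crossing each possibility with the father BB and summing P(type B): 1/2·0 + 1/2·1/2 = 1/4.

1/4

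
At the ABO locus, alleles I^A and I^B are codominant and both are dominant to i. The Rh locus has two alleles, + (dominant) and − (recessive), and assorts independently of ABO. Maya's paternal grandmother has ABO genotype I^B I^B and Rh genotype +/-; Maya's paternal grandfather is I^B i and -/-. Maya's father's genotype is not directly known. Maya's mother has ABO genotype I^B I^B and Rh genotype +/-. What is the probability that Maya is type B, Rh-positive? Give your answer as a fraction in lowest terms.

Maya's father's ABO genotype from I^B I^B × I^B i: 1/2 I^B I^B, 1/2 I^B i.
Crossing each possibility with the mother I^B I^B and summing P(type B): 1/2·1 + 1/2·1 = 1.
Similarly for Rh via the father's Rh distribution: P(Rh+) = 5/8.
Independent loci: 1 × 5/8 = 5/8.

5/8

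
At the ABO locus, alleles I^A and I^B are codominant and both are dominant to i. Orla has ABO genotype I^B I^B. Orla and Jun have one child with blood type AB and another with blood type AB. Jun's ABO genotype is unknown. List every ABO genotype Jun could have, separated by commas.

I^A I^A, I^A I^B, I^A i

For each candidate genotype of Jun, check whether crossing it with I^B I^B can produce every observed child phenotype.
  I^A I^A → possible child types {AB} ✓
  I^A I^B → possible child types {B, AB} ✓
  I^A i → possible child types {B, AB} ✓
  I^B I^B → possible child types {B} ✗
  I^B i → possible child types {B} ✗
  i i → possible child types {B} ✗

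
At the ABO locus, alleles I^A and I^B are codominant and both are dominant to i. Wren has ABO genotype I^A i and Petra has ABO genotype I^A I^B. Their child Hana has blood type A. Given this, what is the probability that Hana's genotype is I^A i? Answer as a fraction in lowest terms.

Cross I^A i × I^A I^B → 1/4 I^A I^A, 1/4 I^A I^B, 1/4 I^A i, 1/4 I^B i.
Type-A genotypes among offspring: I^A I^A (1/4), I^A i (1/4); total 1/2.
P(I^A i | type A) = (1/4) / (1/2) = 1/2.

1/2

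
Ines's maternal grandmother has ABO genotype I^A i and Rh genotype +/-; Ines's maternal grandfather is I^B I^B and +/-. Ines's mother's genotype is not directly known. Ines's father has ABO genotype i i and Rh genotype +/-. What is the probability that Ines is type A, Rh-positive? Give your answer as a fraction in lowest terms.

3/16

Ines's mother's ABO genotype from I^A i × I^B I^B: 1/2 I^A I^B, 1/2 I^B i.
Crossing each possibility with the father i i and summing P(type A): 1/2·1/2 + 1/2·0 = 1/4.
Similarly for Rh via the mother's Rh distribution: P(Rh+) = 3/4.
Independent loci: 1/4 × 3/4 = 3/16.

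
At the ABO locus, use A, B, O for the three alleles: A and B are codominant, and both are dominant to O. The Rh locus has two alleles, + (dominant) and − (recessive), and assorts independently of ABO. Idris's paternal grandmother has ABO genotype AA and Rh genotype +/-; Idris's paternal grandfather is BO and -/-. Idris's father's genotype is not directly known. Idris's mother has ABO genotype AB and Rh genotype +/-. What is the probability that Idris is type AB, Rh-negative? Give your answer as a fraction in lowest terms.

9/64

Idris's father's ABO genotype from AA × BO: 1/2 AB, 1/2 AO.
Crossing each possibility with the mother AB and summing P(type AB): 1/2·1/2 + 1/2·1/4 = 3/8.
Similarly for Rh via the father's Rh distribution: P(Rh-) = 3/8.
Independent loci: 3/8 × 3/8 = 9/64.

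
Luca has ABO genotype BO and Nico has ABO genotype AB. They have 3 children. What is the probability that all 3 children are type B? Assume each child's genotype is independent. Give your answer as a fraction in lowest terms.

1/8

ABO cross BO × AB → 1/4 A, 1/2 B, 1/4 AB.
So P(type B) = 1/2 per child.
All 3 independent: (1/2)^3 = 1/8.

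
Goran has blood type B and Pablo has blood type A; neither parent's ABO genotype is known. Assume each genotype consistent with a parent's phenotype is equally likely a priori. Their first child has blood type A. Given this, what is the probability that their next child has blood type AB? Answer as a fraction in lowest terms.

Possible genotypes: Goran ∈ {I^B I^B, I^B i}; Pablo ∈ {I^A I^A, I^A i}.
Weight each parental genotype pair by prior × P(type-A child):
  I^B i × I^A I^A: posterior weight 2/3; P(next child type AB) = 1/2.
  I^B i × I^A i: posterior weight 1/3; P(next child type AB) = 1/4.
Weighted sum = 5/12.

5/12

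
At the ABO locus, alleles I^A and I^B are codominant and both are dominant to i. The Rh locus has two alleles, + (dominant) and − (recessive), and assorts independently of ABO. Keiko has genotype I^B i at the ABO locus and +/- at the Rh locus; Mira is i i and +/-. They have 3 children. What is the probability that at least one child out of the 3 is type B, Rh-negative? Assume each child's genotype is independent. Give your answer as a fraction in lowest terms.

169/512

ABO cross I^B i × i i → 1/2 O, 1/2 B.
Rh cross +/- × +/- → 3/4 Rh+, 1/4 Rh-; so P(type B, Rh-negative) = 1/2 × 1/4 = 1/8 per child.
P(none) = (7/8)^3 = 343/512; P(at least one) = 1 − 343/512 = 169/512.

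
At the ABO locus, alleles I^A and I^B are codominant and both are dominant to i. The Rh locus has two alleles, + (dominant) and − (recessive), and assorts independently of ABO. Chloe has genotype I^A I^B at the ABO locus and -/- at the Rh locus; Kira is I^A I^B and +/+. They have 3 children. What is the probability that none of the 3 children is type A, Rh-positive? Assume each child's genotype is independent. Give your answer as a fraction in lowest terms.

ABO cross I^A I^B × I^A I^B → 1/4 A, 1/4 B, 1/2 AB.
Rh cross -/- × +/+ → 1 Rh+; so P(type A, Rh-positive) = 1/4 × 1 = 1/4 per child.
P(not type A, Rh-positive) = 3/4 for one child; (3/4)^3 = 27/64.

27/64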